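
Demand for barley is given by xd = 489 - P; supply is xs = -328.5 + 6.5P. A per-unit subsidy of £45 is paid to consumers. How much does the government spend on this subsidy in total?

Pre-subsidy: 489 - P = -328.5 + 6.5P gives P* = 109, x* = 380.
With the rebate, buyers effectively pay Pb = Ps − 45, where Ps is the price sellers receive.
Demand in terms of Ps becomes xd = 489 − 1(Ps − 45) = 534 - Ps. Setting this equal to supply: 534 - Ps = -328.5 + 6.5Ps, so Ps = 115.
Buyers pay Pb = 115 − 45 = 70; x' = -328.5 + 6.5·115 = 419.
Government outlay = subsidy × quantity = 45 × 419 = 18855.

Government cost = £18855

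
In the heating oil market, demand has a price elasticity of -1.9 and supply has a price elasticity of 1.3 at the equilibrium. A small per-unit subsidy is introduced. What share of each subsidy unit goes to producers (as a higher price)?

For a small subsidy around the equilibrium, the benefit split depends on the relative slopes, which at a point are proportional to the elasticities.
Buyer share = εs/(εs + |εd|) = 1.3/(1.3 + 1.9) = 0.40625; seller share = |εd|/(εs + |εd|) = 0.59375.
So producers capture 0.59375 of the subsidy.

Producer share = 0.59375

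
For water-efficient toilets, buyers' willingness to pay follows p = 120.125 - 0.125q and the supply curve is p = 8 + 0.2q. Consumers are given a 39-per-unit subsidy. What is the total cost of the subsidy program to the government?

Pre-subsidy: 120.125 - 0.125q = 8 + 0.2q gives q* = 345 and p* = 77.
With the rebate, buyers effectively pay pb = ps − 39, where ps is the price sellers receive.
On the curves, pb = 120.125 - 0.125q and ps = 8 + 0.2q; the wedge ps − pb = 39 gives 8 + 0.2q − (120.125 - 0.125q) = 39, so q' = 465.
Then pb = 120.125 − 0.125·465 = 62 and ps = 8 + 0.2·465 = 101.
Government outlay = subsidy × quantity = 39 × 465 = 18135.

Government cost = 18135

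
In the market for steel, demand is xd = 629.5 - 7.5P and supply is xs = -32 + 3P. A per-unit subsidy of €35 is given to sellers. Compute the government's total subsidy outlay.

Government cost = €8120

Pre-subsidy: 629.5 - 7.5P = -32 + 3P gives P* = 63, x* = 157.
With the subsidy, sellers receive Ps = Pb + 35 for each unit, where Pb is the price buyers pay.
Supply in terms of Pb becomes xs = -32 + 3(Pb + 35) = 73 + 3Pb. Setting this equal to demand: 629.5 - 7.5Pb = 73 + 3Pb, so Pb = 53.
Sellers receive Ps = 53 + 35 = 88; x' = 629.5 − 7.5·53 = 232.
Government outlay = subsidy × quantity = 35 × 232 = 8120.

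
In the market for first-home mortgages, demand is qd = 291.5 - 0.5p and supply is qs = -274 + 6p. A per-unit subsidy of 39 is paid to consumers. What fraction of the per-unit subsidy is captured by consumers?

Pre-subsidy: 291.5 - 0.5p = -274 + 6p gives p* = 87, q* = 248.
With the rebate, buyers effectively pay pb = ps − 39, where ps is the price sellers receive.
Demand in terms of ps becomes qd = 291.5 − 0.5(ps − 39) = 311 - 0.5ps. Setting this equal to supply: 311 - 0.5ps = -274 + 6ps, so ps = 90.
Buyers pay pb = 90 − 39 = 51; q' = -274 + 6·90 = 266.
Buyers' price falls by p* − pb = 87 − 51 = 36; sellers' price rises by ps − p* = 90 − 87 = 3.
So consumers capture 36/39 = 12/13 of each unit of subsidy.

Consumer share = 12/13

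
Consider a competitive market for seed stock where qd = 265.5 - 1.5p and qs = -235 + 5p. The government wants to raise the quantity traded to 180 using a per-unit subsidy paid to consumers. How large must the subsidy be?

At q = 180, invert demand for the buyer price: pb = (265.5 − 180)/1.5 = 57; invert supply for the seller price: ps = (180 − (-235))/5 = 83.
The subsidy must fill the gap: s = ps − pb = 83 − 57 = 26.

Required subsidy s = 26 per unit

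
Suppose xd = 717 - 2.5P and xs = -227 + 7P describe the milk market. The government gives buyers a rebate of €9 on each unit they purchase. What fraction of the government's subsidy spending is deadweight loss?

Pre-subsidy: 717 - 2.5P = -227 + 7P gives P* = 1888/19, x* = 8903/19.
With the rebate, buyers effectively pay Pb = Ps − 9, where Ps is the price sellers receive.
Demand in terms of Ps becomes xd = 717 − 2.5(Ps − 9) = 739.5 - 2.5Ps. Setting this equal to supply: 739.5 - 2.5Ps = -227 + 7Ps, so Ps = 1933/19.
Buyers pay Pb = 1933/19 − 9 = 1762/19; x' = -227 + 7·(1933/19) = 9218/19.
ΔCS = ½(8903/19 + 9218/19)(1888/19 − 1762/19) = 1141623/361; ΔPS = ½(8903/19 + 9218/19)(1933/19 − 1888/19) = 815445/722.
Government spending = 9 × 9218/19 = 82962/19.
DWL = ½ × 9 × (9218/19 − 8903/19) = 2835/38; fraction = (2835/38) / (82962/19) = 315/18436.

DWL / government spending = 315/18436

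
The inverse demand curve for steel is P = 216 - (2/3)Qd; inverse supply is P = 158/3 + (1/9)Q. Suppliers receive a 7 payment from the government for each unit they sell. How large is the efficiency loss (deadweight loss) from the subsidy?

Deadweight loss = 31.5

Pre-subsidy: 216 - (2/3)Q = 158/3 + (1/9)Q gives Q* = 210 and P* = 76.
With the subsidy, sellers receive Ps = Pb + 7 for each unit, where Pb is the price buyers pay.
On the curves, Pb = 216 - (2/3)Q and Ps = 158/3 + (1/9)Q; the wedge Ps − Pb = 7 gives 158/3 + (1/9)Q − (216 - (2/3)Q) = 7, so Q' = 219.
Then Pb = 216 − (2/3)·219 = 70 and Ps = 158/3 + (1/9)·219 = 77.
The subsidy expands output by 219 − 210 = 9 past the efficient level; on those units the gap between marginal cost and willingness to pay runs from 0 up to 7.
DWL = ½ × 7 × 9 = 31.5.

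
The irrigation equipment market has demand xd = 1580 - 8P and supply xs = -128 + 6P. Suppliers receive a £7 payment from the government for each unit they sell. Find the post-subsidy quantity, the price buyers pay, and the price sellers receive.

x' = 628; buyers pay £119; sellers receive £126

Pre-subsidy: 1580 - 8P = -128 + 6P gives P* = 122, x* = 604.
With the subsidy, sellers receive Ps = Pb + 7 for each unit, where Pb is the price buyers pay.
Supply in terms of Pb becomes xs = -128 + 6(Pb + 7) = -86 + 6Pb. Setting this equal to demand: 1580 - 8Pb = -86 + 6Pb, so Pb = 119.
Sellers receive Ps = 119 + 7 = 126; x' = 1580 − 8·119 = 628.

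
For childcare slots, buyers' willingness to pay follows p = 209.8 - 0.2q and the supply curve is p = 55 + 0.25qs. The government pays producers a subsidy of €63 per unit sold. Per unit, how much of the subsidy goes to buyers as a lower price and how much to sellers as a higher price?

Pre-subsidy: 209.8 - 0.2q = 55 + 0.25q gives q* = 344 and p* = 141.
With the subsidy, sellers receive ps = pb + 63 for each unit, where pb is the price buyers pay.
On the curves, pb = 209.8 - 0.2q and ps = 55 + 0.25q; the wedge ps − pb = 63 gives 55 + 0.25q − (209.8 - 0.2q) = 63, so q' = 484.
Then pb = 209.8 − 0.2·484 = 113 and ps = 55 + 0.25·484 = 176.
Buyers' price falls by p* − pb = 141 − 113 = 28; sellers' price rises by ps − p* = 176 − 141 = 35.

Buyers gain €28 per unit; sellers gain €35 per unit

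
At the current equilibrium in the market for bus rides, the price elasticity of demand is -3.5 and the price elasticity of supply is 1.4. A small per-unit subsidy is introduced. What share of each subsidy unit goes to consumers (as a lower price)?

Consumer share = 2/7

For a small subsidy around the equilibrium, the benefit split depends on the relative slopes, which at a point are proportional to the elasticities.
Buyer share = εs/(εs + |εd|) = 1.4/(1.4 + 3.5) = 2/7; seller share = |εd|/(εs + |εd|) = 5/7.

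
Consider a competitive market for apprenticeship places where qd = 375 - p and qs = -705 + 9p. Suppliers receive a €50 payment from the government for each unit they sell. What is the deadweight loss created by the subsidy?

Deadweight loss = €1125

Pre-subsidy: 375 - p = -705 + 9p gives p* = 108, q* = 267.
With the subsidy, sellers receive ps = pb + 50 for each unit, where pb is the price buyers pay.
Supply in terms of pb becomes qs = -705 + 9(pb + 50) = -255 + 9pb. Setting this equal to demand: 375 - pb = -255 + 9pb, so pb = 63.
Sellers receive ps = 63 + 50 = 113; q' = 375 − 1·63 = 312.
The subsidy expands output by 312 − 267 = 45 past the efficient level; on those units the gap between marginal cost and willingness to pay runs from 0 up to 50.
DWL = ½ × 50 × 45 = 1125.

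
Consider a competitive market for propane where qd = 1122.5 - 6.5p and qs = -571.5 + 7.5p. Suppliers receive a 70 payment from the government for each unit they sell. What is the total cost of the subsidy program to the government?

Government cost = 40582.5

Pre-subsidy: 1122.5 - 6.5p = -571.5 + 7.5p gives p* = 121, q* = 336.
With the subsidy, sellers receive ps = pb + 70 for each unit, where pb is the price buyers pay.
Supply in terms of pb becomes qs = -571.5 + 7.5(pb + 70) = -46.5 + 7.5pb. Setting this equal to demand: 1122.5 - 6.5pb = -46.5 + 7.5pb, so pb = 83.5.
Sellers receive ps = 83.5 + 70 = 153.5; q' = 1122.5 − 6.5·83.5 = 579.75.
Government outlay = subsidy × quantity = 70 × 579.75 = 40582.5.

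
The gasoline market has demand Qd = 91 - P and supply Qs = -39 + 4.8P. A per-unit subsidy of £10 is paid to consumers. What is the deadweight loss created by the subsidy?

Pre-subsidy: 91 - P = -39 + 4.8P gives P* = 650/29, Q* = 1989/29.
With the rebate, buyers effectively pay Pb = Ps − 10, where Ps is the price sellers receive.
Demand in terms of Ps becomes Qd = 91 − 1(Ps − 10) = 101 - Ps. Setting this equal to supply: 101 - Ps = -39 + 4.8Ps, so Ps = 700/29.
Buyers pay Pb = 700/29 − 10 = 410/29; Q' = -39 + 4.8·(700/29) = 2229/29.
The subsidy expands output by 2229/29 − 1989/29 = 240/29 past the efficient level; on those units the gap between marginal cost and willingness to pay runs from 0 up to 10.
DWL = ½ × 10 × 240/29 = 1200/29.

Deadweight loss = 1200/29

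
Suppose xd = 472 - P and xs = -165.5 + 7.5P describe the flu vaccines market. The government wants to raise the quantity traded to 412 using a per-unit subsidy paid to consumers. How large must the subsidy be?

At x = 412, invert demand for the buyer price: Pb = (472 − 412)/1 = 60; invert supply for the seller price: Ps = (412 − (-165.5))/7.5 = 77.
The subsidy must fill the gap: s = Ps − Pb = 77 − 60 = 17.

Required subsidy s = 17 per unit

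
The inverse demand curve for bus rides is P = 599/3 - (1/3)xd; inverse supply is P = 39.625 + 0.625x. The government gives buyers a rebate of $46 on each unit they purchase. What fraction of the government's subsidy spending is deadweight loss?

Pre-subsidy: 599/3 - (1/3)x = 39.625 + 0.625x gives x* = 167 and P* = 144.
With the rebate, buyers effectively pay Pb = Ps − 46, where Ps is the price sellers receive.
On the curves, Pb = 599/3 - (1/3)x and Ps = 39.625 + 0.625x; the wedge Ps − Pb = 46 gives 39.625 + 0.625x − (599/3 - (1/3)x) = 46, so x' = 215.
Then Pb = 599/3 − (1/3)·215 = 128 and Ps = 39.625 + 0.625·215 = 174.
ΔCS = ½(167 + 215)(144 − 128) = 3056; ΔPS = ½(167 + 215)(174 − 144) = 5730.
Government spending = 46 × 215 = 9890.
DWL = ½ × 46 × (215 − 167) = 1104; fraction = 1104 / 9890 = 24/215.

DWL / government spending = 24/215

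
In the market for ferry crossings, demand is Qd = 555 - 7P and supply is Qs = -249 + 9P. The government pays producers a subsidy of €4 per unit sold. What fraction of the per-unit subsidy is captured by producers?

Pre-subsidy: 555 - 7P = -249 + 9P gives P* = 50.25, Q* = 203.25.
With the subsidy, sellers receive Ps = Pb + 4 for each unit, where Pb is the price buyers pay.
Supply in terms of Pb becomes Qs = -249 + 9(Pb + 4) = -213 + 9Pb. Setting this equal to demand: 555 - 7Pb = -213 + 9Pb, so Pb = 48.
Sellers receive Ps = 48 + 4 = 52; Q' = 555 − 7·48 = 219.
Buyers' price falls by P* − Pb = 50.25 − 48 = 2.25; sellers' price rises by Ps − P* = 52 − 50.25 = 1.75.
So producers capture 1.75/4 = 0.4375 of each unit of subsidy.

Producer share = 0.4375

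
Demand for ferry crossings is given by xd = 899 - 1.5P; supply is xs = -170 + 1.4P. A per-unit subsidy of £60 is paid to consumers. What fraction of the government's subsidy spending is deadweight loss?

DWL / government spending = 315/5648

Pre-subsidy: 899 - 1.5P = -170 + 1.4P gives P* = 10690/29, x* = 10036/29.
With the rebate, buyers effectively pay Pb = Ps − 60, where Ps is the price sellers receive.
Demand in terms of Ps becomes xd = 899 − 1.5(Ps − 60) = 989 - 1.5Ps. Setting this equal to supply: 989 - 1.5Ps = -170 + 1.4Ps, so Ps = 11590/29.
Buyers pay Pb = 11590/29 − 60 = 9850/29; x' = -170 + 1.4·(11590/29) = 11296/29.
ΔCS = ½(10036/29 + 11296/29)(10690/29 − 9850/29) = 8959440/841; ΔPS = ½(10036/29 + 11296/29)(11590/29 − 10690/29) = 9599400/841.
Government spending = 60 × 11296/29 = 677760/29.
DWL = ½ × 60 × (11296/29 − 10036/29) = 37800/29; fraction = (37800/29) / (677760/29) = 315/5648.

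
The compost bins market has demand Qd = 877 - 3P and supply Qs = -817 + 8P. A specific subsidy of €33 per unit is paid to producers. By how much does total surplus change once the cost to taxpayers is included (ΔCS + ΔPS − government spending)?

Net change in total surplus = -€1188

Pre-subsidy: 877 - 3P = -817 + 8P gives P* = 154, Q* = 415.
With the subsidy, sellers receive Ps = Pb + 33 for each unit, where Pb is the price buyers pay.
Supply in terms of Pb becomes Qs = -817 + 8(Pb + 33) = -553 + 8Pb. Setting this equal to demand: 877 - 3Pb = -553 + 8Pb, so Pb = 130.
Sellers receive Ps = 130 + 33 = 163; Q' = 877 − 3·130 = 487.
ΔCS = ½(415 + 487)(154 − 130) = 10824; ΔPS = ½(415 + 487)(163 − 154) = 4059.
Government spending = 33 × 487 = 16071.
Net change = 10824 + 4059 − 16071 = -1188. The loss equals the DWL triangle ½·33·72.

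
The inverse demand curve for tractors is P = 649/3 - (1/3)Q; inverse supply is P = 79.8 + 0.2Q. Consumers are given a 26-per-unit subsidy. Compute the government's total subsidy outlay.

Pre-subsidy: 649/3 - (1/3)Q = 79.8 + 0.2Q gives Q* = 256 and P* = 131.
With the rebate, buyers effectively pay Pb = Ps − 26, where Ps is the price sellers receive.
On the curves, Pb = 649/3 - (1/3)Q and Ps = 79.8 + 0.2Q; the wedge Ps − Pb = 26 gives 79.8 + 0.2Q − (649/3 - (1/3)Q) = 26, so Q' = 304.75.
Then Pb = 649/3 − (1/3)·304.75 = 114.75 and Ps = 79.8 + 0.2·304.75 = 140.75.
Government outlay = subsidy × quantity = 26 × 304.75 = 7923.5.

Government cost = 7923.5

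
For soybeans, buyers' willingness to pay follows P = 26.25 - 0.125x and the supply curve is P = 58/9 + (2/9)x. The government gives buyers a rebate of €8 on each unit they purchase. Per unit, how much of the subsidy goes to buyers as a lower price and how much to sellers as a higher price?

Pre-subsidy: 26.25 - 0.125x = 58/9 + (2/9)x gives x* = 57.04 and P* = 19.12.
With the rebate, buyers effectively pay Pb = Ps − 8, where Ps is the price sellers receive.
On the curves, Pb = 26.25 - 0.125x and Ps = 58/9 + (2/9)x; the wedge Ps − Pb = 8 gives 58/9 + (2/9)x − (26.25 - 0.125x) = 8, so x' = 80.08.
Then Pb = 26.25 − 0.125·80.08 = 16.24 and Ps = 58/9 + (2/9)·80.08 = 24.24.
Buyers' price falls by P* − Pb = 19.12 − 16.24 = 2.88; sellers' price rises by Ps − P* = 24.24 − 19.12 = 5.12.

Buyers gain €2.88 per unit; sellers gain €5.12 per unit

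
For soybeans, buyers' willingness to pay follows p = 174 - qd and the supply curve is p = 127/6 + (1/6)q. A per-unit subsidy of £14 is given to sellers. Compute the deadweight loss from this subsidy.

Pre-subsidy: 174 - q = 127/6 + (1/6)q gives q* = 131 and p* = 43.
With the subsidy, sellers receive ps = pb + 14 for each unit, where pb is the price buyers pay.
On the curves, pb = 174 - q and ps = 127/6 + (1/6)q; the wedge ps − pb = 14 gives 127/6 + (1/6)q − (174 - q) = 14, so q' = 143.
Then pb = 174 − 1·143 = 31 and ps = 127/6 + (1/6)·143 = 45.
The subsidy expands output by 143 − 131 = 12 past the efficient level; on those units the gap between marginal cost and willingness to pay runs from 0 up to 14.
DWL = ½ × 14 × 12 = 84.

Deadweight loss = £84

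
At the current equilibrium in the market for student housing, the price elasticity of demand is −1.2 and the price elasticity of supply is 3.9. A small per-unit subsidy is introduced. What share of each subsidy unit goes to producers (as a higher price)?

Producer share = 4/17

For a small subsidy around the equilibrium, the benefit split depends on the relative slopes, which at a point are proportional to the elasticities.
Buyer share = εs/(εs + |εd|) = 3.9/(3.9 + 1.2) = 13/17; seller share = |εd|/(εs + |εd|) = 4/17.
So producers capture 4/17 of the subsidy.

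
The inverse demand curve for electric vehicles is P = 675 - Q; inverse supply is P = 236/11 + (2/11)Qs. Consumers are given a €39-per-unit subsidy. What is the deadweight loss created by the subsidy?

Deadweight loss = €643.5

Pre-subsidy: 675 - Q = 236/11 + (2/11)Q gives Q* = 553 and P* = 122.
With the rebate, buyers effectively pay Pb = Ps − 39, where Ps is the price sellers receive.
On the curves, Pb = 675 - Q and Ps = 236/11 + (2/11)Q; the wedge Ps − Pb = 39 gives 236/11 + (2/11)Q − (675 - Q) = 39, so Q' = 586.
Then Pb = 675 − 1·586 = 89 and Ps = 236/11 + (2/11)·586 = 128.
The subsidy expands output by 586 − 553 = 33 past the efficient level; on those units the gap between marginal cost and willingness to pay runs from 0 up to 39.
DWL = ½ × 39 × 33 = 643.5.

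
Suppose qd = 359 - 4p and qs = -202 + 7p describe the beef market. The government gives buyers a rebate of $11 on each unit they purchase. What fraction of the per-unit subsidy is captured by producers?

Producer share = 4/11

Pre-subsidy: 359 - 4p = -202 + 7p gives p* = 51, q* = 155.
With the rebate, buyers effectively pay pb = ps − 11, where ps is the price sellers receive.
Demand in terms of ps becomes qd = 359 − 4(ps − 11) = 403 - 4ps. Setting this equal to supply: 403 - 4ps = -202 + 7ps, so ps = 55.
Buyers pay pb = 55 − 11 = 44; q' = -202 + 7·55 = 183.
Buyers' price falls by p* − pb = 51 − 44 = 7; sellers' price rises by ps − p* = 55 − 51 = 4.
So producers capture 4/11 = 4/11 of each unit of subsidy.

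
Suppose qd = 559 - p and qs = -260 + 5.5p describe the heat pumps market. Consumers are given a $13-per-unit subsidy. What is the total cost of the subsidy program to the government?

Government cost = $5772

Pre-subsidy: 559 - p = -260 + 5.5p gives p* = 126, q* = 433.
With the rebate, buyers effectively pay pb = ps − 13, where ps is the price sellers receive.
Demand in terms of ps becomes qd = 559 − 1(ps − 13) = 572 - ps. Setting this equal to supply: 572 - ps = -260 + 5.5ps, so ps = 128.
Buyers pay pb = 128 − 13 = 115; q' = -260 + 5.5·128 = 444.
Government outlay = subsidy × quantity = 13 × 444 = 5772.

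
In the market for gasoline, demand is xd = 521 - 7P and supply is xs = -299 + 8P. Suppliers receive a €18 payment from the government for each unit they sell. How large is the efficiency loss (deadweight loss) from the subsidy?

Deadweight loss = €604.8

Pre-subsidy: 521 - 7P = -299 + 8P gives P* = 164/3, x* = 415/3.
With the subsidy, sellers receive Ps = Pb + 18 for each unit, where Pb is the price buyers pay.
Supply in terms of Pb becomes xs = -299 + 8(Pb + 18) = -155 + 8Pb. Setting this equal to demand: 521 - 7Pb = -155 + 8Pb, so Pb = 676/15.
Sellers receive Ps = 676/15 + 18 = 946/15; x' = 521 − 7·(676/15) = 3083/15.
The subsidy expands output by 3083/15 − 415/3 = 67.2 past the efficient level; on those units the gap between marginal cost and willingness to pay runs from 0 up to 18.
DWL = ½ × 18 × 67.2 = 604.8.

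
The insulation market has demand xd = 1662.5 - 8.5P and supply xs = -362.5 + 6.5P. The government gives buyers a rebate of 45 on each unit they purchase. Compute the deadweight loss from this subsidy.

Deadweight loss = 3729.375

Pre-subsidy: 1662.5 - 8.5P = -362.5 + 6.5P gives P* = 135, x* = 515.
With the rebate, buyers effectively pay Pb = Ps − 45, where Ps is the price sellers receive.
Demand in terms of Ps becomes xd = 1662.5 − 8.5(Ps − 45) = 2045 - 8.5Ps. Setting this equal to supply: 2045 - 8.5Ps = -362.5 + 6.5Ps, so Ps = 160.5.
Buyers pay Pb = 160.5 − 45 = 115.5; x' = -362.5 + 6.5·160.5 = 680.75.
The subsidy expands output by 680.75 − 515 = 165.75 past the efficient level; on those units the gap between marginal cost and willingness to pay runs from 0 up to 45.
DWL = ½ × 45 × 165.75 = 3729.375.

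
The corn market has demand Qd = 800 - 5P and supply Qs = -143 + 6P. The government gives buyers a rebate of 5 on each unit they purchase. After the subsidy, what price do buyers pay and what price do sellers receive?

Buyers pay 83; sellers receive 88

Pre-subsidy: 800 - 5P = -143 + 6P gives P* = 943/11, Q* = 4085/11.
With the rebate, buyers effectively pay Pb = Ps − 5, where Ps is the price sellers receive.
Demand in terms of Ps becomes Qd = 800 − 5(Ps − 5) = 825 - 5Ps. Setting this equal to supply: 825 - 5Ps = -143 + 6Ps, so Ps = 88.
Buyers pay Pb = 88 − 5 = 83; Q' = -143 + 6·88 = 385.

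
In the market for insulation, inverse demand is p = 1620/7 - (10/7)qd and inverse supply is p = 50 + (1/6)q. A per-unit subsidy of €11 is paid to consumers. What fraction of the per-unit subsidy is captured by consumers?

Consumer share = 60/67

Pre-subsidy: 1620/7 - (10/7)q = 50 + (1/6)q gives q* = 7620/67 and p* = 4620/67.
With the rebate, buyers effectively pay pb = ps − 11, where ps is the price sellers receive.
On the curves, pb = 1620/7 - (10/7)q and ps = 50 + (1/6)q; the wedge ps − pb = 11 gives 50 + (1/6)q − (1620/7 - (10/7)q) = 11, so q' = 8082/67.
Then pb = 1620/7 − (10/7)·(8082/67) = 3960/67 and ps = 50 + (1/6)·(8082/67) = 4697/67.
Buyers' price falls by p* − pb = 4620/67 − 3960/67 = 660/67; sellers' price rises by ps − p* = 4697/67 − 4620/67 = 77/67.
So consumers capture (660/67)/11 = 60/67 of each unit of subsidy.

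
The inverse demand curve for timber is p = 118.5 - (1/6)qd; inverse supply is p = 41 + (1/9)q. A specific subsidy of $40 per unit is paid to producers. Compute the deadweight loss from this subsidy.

Deadweight loss = $2880

Pre-subsidy: 118.5 - (1/6)q = 41 + (1/9)q gives q* = 279 and p* = 72.
With the subsidy, sellers receive ps = pb + 40 for each unit, where pb is the price buyers pay.
On the curves, pb = 118.5 - (1/6)q and ps = 41 + (1/9)q; the wedge ps − pb = 40 gives 41 + (1/9)q − (118.5 - (1/6)q) = 40, so q' = 423.
Then pb = 118.5 − (1/6)·423 = 48 and ps = 41 + (1/9)·423 = 88.
The subsidy expands output by 423 − 279 = 144 past the efficient level; on those units the gap between marginal cost and willingness to pay runs from 0 up to 40.
DWL = ½ × 40 × 144 = 2880.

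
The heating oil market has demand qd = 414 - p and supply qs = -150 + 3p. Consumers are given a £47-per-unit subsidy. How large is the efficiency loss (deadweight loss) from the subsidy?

Deadweight loss = £828.375

Pre-subsidy: 414 - p = -150 + 3p gives p* = 141, q* = 273.
With the rebate, buyers effectively pay pb = ps − 47, where ps is the price sellers receive.
Demand in terms of ps becomes qd = 414 − 1(ps − 47) = 461 - ps. Setting this equal to supply: 461 - ps = -150 + 3ps, so ps = 152.75.
Buyers pay pb = 152.75 − 47 = 105.75; q' = -150 + 3·152.75 = 308.25.
The subsidy expands output by 308.25 − 273 = 35.25 past the efficient level; on those units the gap between marginal cost and willingness to pay runs from 0 up to 47.
DWL = ½ × 47 × 35.25 = 828.375.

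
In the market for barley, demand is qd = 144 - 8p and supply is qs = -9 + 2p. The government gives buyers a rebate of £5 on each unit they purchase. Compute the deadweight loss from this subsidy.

Pre-subsidy: 144 - 8p = -9 + 2p gives p* = 15.3, q* = 21.6.
With the rebate, buyers effectively pay pb = ps − 5, where ps is the price sellers receive.
Demand in terms of ps becomes qd = 144 − 8(ps − 5) = 184 - 8ps. Setting this equal to supply: 184 - 8ps = -9 + 2ps, so ps = 19.3.
Buyers pay pb = 19.3 − 5 = 14.3; q' = -9 + 2·19.3 = 29.6.
The subsidy expands output by 29.6 − 21.6 = 8 past the efficient level; on those units the gap between marginal cost and willingness to pay runs from 0 up to 5.
DWL = ½ × 5 × 8 = 20.

Deadweight loss = £20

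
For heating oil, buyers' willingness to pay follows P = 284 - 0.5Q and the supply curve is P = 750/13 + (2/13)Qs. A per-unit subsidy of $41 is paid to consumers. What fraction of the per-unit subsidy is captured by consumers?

Pre-subsidy: 284 - 0.5Q = 750/13 + (2/13)Q gives Q* = 5884/17 and P* = 1886/17.
With the rebate, buyers effectively pay Pb = Ps − 41, where Ps is the price sellers receive.
On the curves, Pb = 284 - 0.5Q and Ps = 750/13 + (2/13)Q; the wedge Ps − Pb = 41 gives 750/13 + (2/13)Q − (284 - 0.5Q) = 41, so Q' = 6950/17.
Then Pb = 284 − 0.5·(6950/17) = 1353/17 and Ps = 750/13 + (2/13)·(6950/17) = 2050/17.
Buyers' price falls by P* − Pb = 1886/17 − 1353/17 = 533/17; sellers' price rises by Ps − P* = 2050/17 − 1886/17 = 164/17.
So consumers capture (533/17)/41 = 13/17 of each unit of subsidy.

Consumer share = 13/17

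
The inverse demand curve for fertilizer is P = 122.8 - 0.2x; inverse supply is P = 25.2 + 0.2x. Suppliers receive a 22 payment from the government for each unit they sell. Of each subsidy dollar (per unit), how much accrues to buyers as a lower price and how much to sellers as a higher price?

Buyers gain 11 per unit; sellers gain 11 per unit

Pre-subsidy: 122.8 - 0.2x = 25.2 + 0.2x gives x* = 244 and P* = 74.
With the subsidy, sellers receive Ps = Pb + 22 for each unit, where Pb is the price buyers pay.
On the curves, Pb = 122.8 - 0.2x and Ps = 25.2 + 0.2x; the wedge Ps − Pb = 22 gives 25.2 + 0.2x − (122.8 - 0.2x) = 22, so x' = 299.
Then Pb = 122.8 − 0.2·299 = 63 and Ps = 25.2 + 0.2·299 = 85.
Buyers' price falls by P* − Pb = 74 − 63 = 11; sellers' price rises by Ps − P* = 85 − 74 = 11.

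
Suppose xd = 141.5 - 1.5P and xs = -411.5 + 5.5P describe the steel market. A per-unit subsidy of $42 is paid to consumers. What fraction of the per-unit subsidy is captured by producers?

Pre-subsidy: 141.5 - 1.5P = -411.5 + 5.5P gives P* = 79, x* = 23.
With the rebate, buyers effectively pay Pb = Ps − 42, where Ps is the price sellers receive.
Demand in terms of Ps becomes xd = 141.5 − 1.5(Ps − 42) = 204.5 - 1.5Ps. Setting this equal to supply: 204.5 - 1.5Ps = -411.5 + 5.5Ps, so Ps = 88.
Buyers pay Pb = 88 − 42 = 46; x' = -411.5 + 5.5·88 = 72.5.
Buyers' price falls by P* − Pb = 79 − 46 = 33; sellers' price rises by Ps − P* = 88 − 79 = 9.
So producers capture 9/42 = 3/14 of each unit of subsidy.

Producer share = 3/14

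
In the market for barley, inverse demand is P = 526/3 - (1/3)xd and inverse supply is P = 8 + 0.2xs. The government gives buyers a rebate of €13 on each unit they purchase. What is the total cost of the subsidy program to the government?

Government cost = €4395.625

Pre-subsidy: 526/3 - (1/3)x = 8 + 0.2x gives x* = 313.75 and P* = 70.75.
With the rebate, buyers effectively pay Pb = Ps − 13, where Ps is the price sellers receive.
On the curves, Pb = 526/3 - (1/3)x and Ps = 8 + 0.2x; the wedge Ps − Pb = 13 gives 8 + 0.2x − (526/3 - (1/3)x) = 13, so x' = 338.125.
Then Pb = 526/3 − (1/3)·338.125 = 62.625 and Ps = 8 + 0.2·338.125 = 75.625.
Government outlay = subsidy × quantity = 13 × 338.125 = 4395.625.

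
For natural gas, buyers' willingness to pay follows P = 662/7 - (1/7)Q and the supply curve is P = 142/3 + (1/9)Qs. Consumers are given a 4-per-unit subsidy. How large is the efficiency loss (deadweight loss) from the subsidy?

Pre-subsidy: 662/7 - (1/7)Q = 142/3 + (1/9)Q gives Q* = 186 and P* = 68.
With the rebate, buyers effectively pay Pb = Ps − 4, where Ps is the price sellers receive.
On the curves, Pb = 662/7 - (1/7)Q and Ps = 142/3 + (1/9)Q; the wedge Ps − Pb = 4 gives 142/3 + (1/9)Q − (662/7 - (1/7)Q) = 4, so Q' = 201.75.
Then Pb = 662/7 − (1/7)·201.75 = 65.75 and Ps = 142/3 + (1/9)·201.75 = 69.75.
The subsidy expands output by 201.75 − 186 = 15.75 past the efficient level; on those units the gap between marginal cost and willingness to pay runs from 0 up to 4.
DWL = ½ × 4 × 15.75 = 31.5.

Deadweight loss = 31.5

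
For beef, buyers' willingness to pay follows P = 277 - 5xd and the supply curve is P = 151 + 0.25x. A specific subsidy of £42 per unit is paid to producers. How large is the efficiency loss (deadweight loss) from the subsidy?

Pre-subsidy: 277 - 5x = 151 + 0.25x gives x* = 24 and P* = 157.
With the subsidy, sellers receive Ps = Pb + 42 for each unit, where Pb is the price buyers pay.
On the curves, Pb = 277 - 5x and Ps = 151 + 0.25x; the wedge Ps − Pb = 42 gives 151 + 0.25x − (277 - 5x) = 42, so x' = 32.
Then Pb = 277 − 5·32 = 117 and Ps = 151 + 0.25·32 = 159.
The subsidy expands output by 32 − 24 = 8 past the efficient level; on those units the gap between marginal cost and willingness to pay runs from 0 up to 42.
DWL = ½ × 42 × 8 = 168.

Deadweight loss = £168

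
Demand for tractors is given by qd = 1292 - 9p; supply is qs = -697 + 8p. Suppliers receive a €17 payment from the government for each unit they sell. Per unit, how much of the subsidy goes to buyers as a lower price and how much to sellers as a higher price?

Pre-subsidy: 1292 - 9p = -697 + 8p gives p* = 117, q* = 239.
With the subsidy, sellers receive ps = pb + 17 for each unit, where pb is the price buyers pay.
Supply in terms of pb becomes qs = -697 + 8(pb + 17) = -561 + 8pb. Setting this equal to demand: 1292 - 9pb = -561 + 8pb, so pb = 109.
Sellers receive ps = 109 + 17 = 126; q' = 1292 − 9·109 = 311.
Buyers' price falls by p* − pb = 117 − 109 = 8; sellers' price rises by ps − p* = 126 − 117 = 9.

Buyers gain €8 per unit; sellers gain €9 per unit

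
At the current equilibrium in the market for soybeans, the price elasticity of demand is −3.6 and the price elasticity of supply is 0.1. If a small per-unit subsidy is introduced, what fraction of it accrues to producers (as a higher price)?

Producer share = 36/37

For a small subsidy around the equilibrium, the benefit split depends on the relative slopes, which at a point are proportional to the elasticities.
Buyer share = εs/(εs + |εd|) = 0.1/(0.1 + 3.6) = 1/37; seller share = |εd|/(εs + |εd|) = 36/37.
So producers capture 36/37 of the subsidy.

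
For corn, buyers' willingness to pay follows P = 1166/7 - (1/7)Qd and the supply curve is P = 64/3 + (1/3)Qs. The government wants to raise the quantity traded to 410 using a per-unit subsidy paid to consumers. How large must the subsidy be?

Required subsidy s = 50 per unit

At Q = 410, from the demand curve buyers pay Pb = 1166/7 − (1/7)·410 = 108; from the supply curve sellers need Ps = 64/3 + (1/3)·410 = 158.
The subsidy must fill the gap: s = Ps − Pb = 158 − 108 = 50.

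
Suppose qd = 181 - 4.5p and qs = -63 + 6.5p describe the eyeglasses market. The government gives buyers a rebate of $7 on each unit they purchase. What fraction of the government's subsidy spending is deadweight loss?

Pre-subsidy: 181 - 4.5p = -63 + 6.5p gives p* = 244/11, q* = 893/11.
With the rebate, buyers effectively pay pb = ps − 7, where ps is the price sellers receive.
Demand in terms of ps becomes qd = 181 − 4.5(ps − 7) = 212.5 - 4.5ps. Setting this equal to supply: 212.5 - 4.5ps = -63 + 6.5ps, so ps = 551/22.
Buyers pay pb = 551/22 − 7 = 397/22; q' = -63 + 6.5·(551/22) = 4391/44.
ΔCS = ½(893/11 + 4391/44)(244/11 − 397/22) = 724633/1936; ΔPS = ½(893/11 + 4391/44)(551/22 − 244/11) = 501669/1936.
Government spending = 7 × 4391/44 = 30737/44.
DWL = ½ × 7 × (4391/44 − 893/11) = 5733/88; fraction = (5733/88) / (30737/44) = 819/8782.

DWL / government spending = 819/8782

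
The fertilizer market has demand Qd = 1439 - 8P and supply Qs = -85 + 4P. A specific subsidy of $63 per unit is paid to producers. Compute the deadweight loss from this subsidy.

Pre-subsidy: 1439 - 8P = -85 + 4P gives P* = 127, Q* = 423.
With the subsidy, sellers receive Ps = Pb + 63 for each unit, where Pb is the price buyers pay.
Supply in terms of Pb becomes Qs = -85 + 4(Pb + 63) = 167 + 4Pb. Setting this equal to demand: 1439 - 8Pb = 167 + 4Pb, so Pb = 106.
Sellers receive Ps = 106 + 63 = 169; Q' = 1439 − 8·106 = 591.
The subsidy expands output by 591 − 423 = 168 past the efficient level; on those units the gap between marginal cost and willingness to pay runs from 0 up to 63.
DWL = ½ × 63 × 168 = 5292.

Deadweight loss = $5292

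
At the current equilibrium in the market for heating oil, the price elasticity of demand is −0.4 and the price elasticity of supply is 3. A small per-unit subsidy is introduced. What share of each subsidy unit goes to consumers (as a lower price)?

Consumer share = 15/17

For a small subsidy around the equilibrium, the benefit split depends on the relative slopes, which at a point are proportional to the elasticities.
Buyer share = εs/(εs + |εd|) = 3/(3 + 0.4) = 15/17; seller share = |εd|/(εs + |εd|) = 2/17.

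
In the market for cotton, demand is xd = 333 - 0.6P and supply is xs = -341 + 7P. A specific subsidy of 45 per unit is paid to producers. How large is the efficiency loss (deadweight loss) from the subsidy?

Deadweight loss = 42525/76

Pre-subsidy: 333 - 0.6P = -341 + 7P gives P* = 1685/19, x* = 5316/19.
With the subsidy, sellers receive Ps = Pb + 45 for each unit, where Pb is the price buyers pay.
Supply in terms of Pb becomes xs = -341 + 7(Pb + 45) = -26 + 7Pb. Setting this equal to demand: 333 - 0.6Pb = -26 + 7Pb, so Pb = 1795/38.
Sellers receive Ps = 1795/38 + 45 = 3505/38; x' = 333 − 0.6·(1795/38) = 11577/38.
The subsidy expands output by 11577/38 − 5316/19 = 945/38 past the efficient level; on those units the gap between marginal cost and willingness to pay runs from 0 up to 45.
DWL = ½ × 45 × 945/38 = 42525/76.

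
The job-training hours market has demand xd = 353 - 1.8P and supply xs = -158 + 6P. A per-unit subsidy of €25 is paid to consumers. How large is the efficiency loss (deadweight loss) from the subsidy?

Pre-subsidy: 353 - 1.8P = -158 + 6P gives P* = 2555/39, x* = 3056/13.
With the rebate, buyers effectively pay Pb = Ps − 25, where Ps is the price sellers receive.
Demand in terms of Ps becomes xd = 353 − 1.8(Ps − 25) = 398 - 1.8Ps. Setting this equal to supply: 398 - 1.8Ps = -158 + 6Ps, so Ps = 2780/39.
Buyers pay Pb = 2780/39 − 25 = 1805/39; x' = -158 + 6·(2780/39) = 3506/13.
The subsidy expands output by 3506/13 − 3056/13 = 450/13 past the efficient level; on those units the gap between marginal cost and willingness to pay runs from 0 up to 25.
DWL = ½ × 25 × 450/13 = 5625/13.

Deadweight loss = 5625/13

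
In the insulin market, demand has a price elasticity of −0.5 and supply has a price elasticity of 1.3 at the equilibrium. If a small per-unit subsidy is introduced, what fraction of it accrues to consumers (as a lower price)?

Consumer share = 13/18

For a small subsidy around the equilibrium, the benefit split depends on the relative slopes, which at a point are proportional to the elasticities.
Buyer share = εs/(εs + |εd|) = 1.3/(1.3 + 0.5) = 13/18; seller share = |εd|/(εs + |εd|) = 5/18.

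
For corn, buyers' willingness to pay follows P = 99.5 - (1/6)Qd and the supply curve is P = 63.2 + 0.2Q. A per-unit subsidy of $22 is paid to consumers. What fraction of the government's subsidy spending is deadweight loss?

Pre-subsidy: 99.5 - (1/6)Q = 63.2 + 0.2Q gives Q* = 99 and P* = 83.
With the rebate, buyers effectively pay Pb = Ps − 22, where Ps is the price sellers receive.
On the curves, Pb = 99.5 - (1/6)Q and Ps = 63.2 + 0.2Q; the wedge Ps − Pb = 22 gives 63.2 + 0.2Q − (99.5 - (1/6)Q) = 22, so Q' = 159.
Then Pb = 99.5 − (1/6)·159 = 73 and Ps = 63.2 + 0.2·159 = 95.
ΔCS = ½(99 + 159)(83 − 73) = 1290; ΔPS = ½(99 + 159)(95 − 83) = 1548.
Government spending = 22 × 159 = 3498.
DWL = ½ × 22 × (159 − 99) = 660; fraction = 660 / 3498 = 10/53.

DWL / government spending = 10/53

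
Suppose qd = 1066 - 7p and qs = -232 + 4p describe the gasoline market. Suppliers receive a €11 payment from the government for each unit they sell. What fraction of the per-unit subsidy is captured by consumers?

Consumer share = 4/11

Pre-subsidy: 1066 - 7p = -232 + 4p gives p* = 118, q* = 240.
With the subsidy, sellers receive ps = pb + 11 for each unit, where pb is the price buyers pay.
Supply in terms of pb becomes qs = -232 + 4(pb + 11) = -188 + 4pb. Setting this equal to demand: 1066 - 7pb = -188 + 4pb, so pb = 114.
Sellers receive ps = 114 + 11 = 125; q' = 1066 − 7·114 = 268.
Buyers' price falls by p* − pb = 118 − 114 = 4; sellers' price rises by ps − p* = 125 − 118 = 7.
So consumers capture 4/11 = 4/11 of each unit of subsidy.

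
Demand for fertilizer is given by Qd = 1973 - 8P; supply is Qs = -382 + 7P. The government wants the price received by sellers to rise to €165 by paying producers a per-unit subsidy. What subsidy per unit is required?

Required subsidy s = €15 per unit

At a seller price of 165, quantity supplied is -382 + 7·165 = 773.
Buyers absorb 773 only when they pay Pb with 1973 − 8·Pb = 773, i.e. Pb = 150.
s = Ps − Pb = 165 − 150 = 15.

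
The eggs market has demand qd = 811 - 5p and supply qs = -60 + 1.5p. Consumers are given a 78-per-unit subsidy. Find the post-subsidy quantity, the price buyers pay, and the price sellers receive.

Pre-subsidy: 811 - 5p = -60 + 1.5p gives p* = 134, q* = 141.
With the rebate, buyers effectively pay pb = ps − 78, where ps is the price sellers receive.
Demand in terms of ps becomes qd = 811 − 5(ps − 78) = 1201 - 5ps. Setting this equal to supply: 1201 - 5ps = -60 + 1.5ps, so ps = 194.
Buyers pay pb = 194 − 78 = 116; q' = -60 + 1.5·194 = 231.

q' = 231; buyers pay 116; sellers receive 194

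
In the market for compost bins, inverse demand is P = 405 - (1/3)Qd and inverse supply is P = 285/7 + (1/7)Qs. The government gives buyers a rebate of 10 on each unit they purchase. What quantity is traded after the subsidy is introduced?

Q' = 786

Pre-subsidy: 405 - (1/3)Q = 285/7 + (1/7)Q gives Q* = 765 and P* = 150.
With the rebate, buyers effectively pay Pb = Ps − 10, where Ps is the price sellers receive.
On the curves, Pb = 405 - (1/3)Q and Ps = 285/7 + (1/7)Q; the wedge Ps − Pb = 10 gives 285/7 + (1/7)Q − (405 - (1/3)Q) = 10, so Q' = 786.
Then Pb = 405 − (1/3)·786 = 143 and Ps = 285/7 + (1/7)·786 = 153.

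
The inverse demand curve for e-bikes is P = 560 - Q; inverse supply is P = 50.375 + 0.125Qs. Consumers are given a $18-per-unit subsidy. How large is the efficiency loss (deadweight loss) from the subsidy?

Pre-subsidy: 560 - Q = 50.375 + 0.125Q gives Q* = 453 and P* = 107.
With the rebate, buyers effectively pay Pb = Ps − 18, where Ps is the price sellers receive.
On the curves, Pb = 560 - Q and Ps = 50.375 + 0.125Q; the wedge Ps − Pb = 18 gives 50.375 + 0.125Q − (560 - Q) = 18, so Q' = 469.
Then Pb = 560 − 1·469 = 91 and Ps = 50.375 + 0.125·469 = 109.
The subsidy expands output by 469 − 453 = 16 past the efficient level; on those units the gap between marginal cost and willingness to pay runs from 0 up to 18.
DWL = ½ × 18 × 16 = 144.

Deadweight loss = $144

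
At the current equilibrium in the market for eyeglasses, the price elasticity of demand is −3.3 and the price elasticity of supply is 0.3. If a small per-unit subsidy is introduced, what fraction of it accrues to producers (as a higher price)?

Producer share = 11/12

For a small subsidy around the equilibrium, the benefit split depends on the relative slopes, which at a point are proportional to the elasticities.
Buyer share = εs/(εs + |εd|) = 0.3/(0.3 + 3.3) = 1/12; seller share = |εd|/(εs + |εd|) = 11/12.
So producers capture 11/12 of the subsidy.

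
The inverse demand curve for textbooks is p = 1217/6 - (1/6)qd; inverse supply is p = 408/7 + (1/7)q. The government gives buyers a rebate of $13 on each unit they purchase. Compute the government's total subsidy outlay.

Pre-subsidy: 1217/6 - (1/6)q = 408/7 + (1/7)q gives q* = 467 and p* = 125.
With the rebate, buyers effectively pay pb = ps − 13, where ps is the price sellers receive.
On the curves, pb = 1217/6 - (1/6)q and ps = 408/7 + (1/7)q; the wedge ps − pb = 13 gives 408/7 + (1/7)q − (1217/6 - (1/6)q) = 13, so q' = 509.
Then pb = 1217/6 − (1/6)·509 = 118 and ps = 408/7 + (1/7)·509 = 131.
Government outlay = subsidy × quantity = 13 × 509 = 6617.

Government cost = $6617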